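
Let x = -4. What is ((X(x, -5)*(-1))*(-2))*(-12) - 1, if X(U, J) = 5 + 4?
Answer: -217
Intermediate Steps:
X(U, J) = 9
((X(x, -5)*(-1))*(-2))*(-12) - 1 = ((9*(-1))*(-2))*(-12) - 1 = -9*(-2)*(-12) - 1 = 18*(-12) - 1 = -216 - 1 = -217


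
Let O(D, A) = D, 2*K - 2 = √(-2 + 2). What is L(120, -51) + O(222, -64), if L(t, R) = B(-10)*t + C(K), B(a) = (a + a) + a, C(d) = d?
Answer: -3377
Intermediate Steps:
K = 1 (K = 1 + √(-2 + 2)/2 = 1 + √0/2 = 1 + (½)*0 = 1 + 0 = 1)
B(a) = 3*a (B(a) = 2*a + a = 3*a)
L(t, R) = 1 - 30*t (L(t, R) = (3*(-10))*t + 1 = -30*t + 1 = 1 - 30*t)
L(120, -51) + O(222, -64) = (1 - 30*120) + 222 = (1 - 3600) + 222 = -3599 + 222 = -3377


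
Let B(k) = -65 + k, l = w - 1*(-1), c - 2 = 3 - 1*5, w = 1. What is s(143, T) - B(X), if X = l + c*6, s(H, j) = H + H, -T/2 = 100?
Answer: 349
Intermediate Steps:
T = -200 (T = -2*100 = -200)
c = 0 (c = 2 + (3 - 1*5) = 2 + (3 - 5) = 2 - 2 = 0)
l = 2 (l = 1 - 1*(-1) = 1 + 1 = 2)
s(H, j) = 2*H
X = 2 (X = 2 + 0*6 = 2 + 0 = 2)
s(143, T) - B(X) = 2*143 - (-65 + 2) = 286 - 1*(-63) = 286 + 63 = 349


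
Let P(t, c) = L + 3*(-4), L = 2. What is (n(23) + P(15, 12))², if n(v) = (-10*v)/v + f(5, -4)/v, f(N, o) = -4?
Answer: 215296/529 ≈ 406.99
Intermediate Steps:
P(t, c) = -10 (P(t, c) = 2 + 3*(-4) = 2 - 12 = -10)
n(v) = -10 - 4/v (n(v) = (-10*v)/v - 4/v = -10 - 4/v)
(n(23) + P(15, 12))² = ((-10 - 4/23) - 10)² = (-234/23 - 10)² = (-464/23)² = 215296/529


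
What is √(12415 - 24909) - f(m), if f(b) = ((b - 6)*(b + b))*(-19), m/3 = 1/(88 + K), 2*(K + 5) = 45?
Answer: -287280/44521 + I*√12494 ≈ -6.4527 + 111.78*I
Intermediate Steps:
K = 35/2 (K = -5 + (½)*45 = -5 + 45/2 = 35/2 ≈ 17.500)
m = 6/211 (m = 3/(88 + 35/2) = 3/(211/2) = 3*(2/211) = 6/211 ≈ 0.028436)
f(b) = -38*b*(-6 + b) (f(b) = ((-6 + b)*(2*b))*(-19) = (2*b*(-6 + b))*(-19) = -38*b*(-6 + b))
√(12415 - 24909) - f(m) = √(12415 - 24909) - 38*6*(6 - 1*6/211)/211 = √(-12494) - 38*6*(6 - 6/211)/211 = I*√12494 - 38*6*1260/(211*211) = I*√12494 - 1*287280/44521 = I*√12494 - 287280/44521 = -287280/44521 + I*√12494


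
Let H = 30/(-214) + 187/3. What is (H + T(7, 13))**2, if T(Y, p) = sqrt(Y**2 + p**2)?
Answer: 421024234/103041 + 39928*sqrt(218)/321 ≈ 5922.5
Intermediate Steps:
H = 19964/321 (H = 30*(-1/214) + 187*(1/3) = -15/107 + 187/3 = 19964/321 ≈ 62.193)
(H + T(7, 13))**2 = (19964/321 + sqrt(7**2 + 13**2))**2 = (19964/321 + sqrt(49 + 169))**2 = (19964/321 + sqrt(218))**2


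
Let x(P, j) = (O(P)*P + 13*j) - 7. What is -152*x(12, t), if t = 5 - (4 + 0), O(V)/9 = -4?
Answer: 64752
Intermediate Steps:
O(V) = -36 (O(V) = 9*(-4) = -36)
t = 1 (t = 5 - 1*4 = 5 - 4 = 1)
x(P, j) = -7 - 36*P + 13*j (x(P, j) = (-36*P + 13*j) - 7 = -7 - 36*P + 13*j)
-152*x(12, t) = -152*(-7 - 36*12 + 13*1) = -152*(-7 - 432 + 13) = -152*(-426) = 64752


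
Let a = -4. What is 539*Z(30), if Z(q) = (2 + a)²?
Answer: 2156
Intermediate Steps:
Z(q) = 4 (Z(q) = (2 - 4)² = (-2)² = 4)
539*Z(30) = 539*4 = 2156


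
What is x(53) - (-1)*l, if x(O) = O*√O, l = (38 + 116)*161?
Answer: 24794 + 53*√53 ≈ 25180.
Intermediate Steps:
l = 24794 (l = 154*161 = 24794)
x(O) = O^(3/2)
x(53) - (-1)*l = 53^(3/2) - (-1)*24794 = 53*√53 - 1*(-24794) = 53*√53 + 24794 = 24794 + 53*√53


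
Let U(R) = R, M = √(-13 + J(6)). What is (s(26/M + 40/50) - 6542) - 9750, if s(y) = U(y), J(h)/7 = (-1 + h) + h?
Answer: -325759/20 ≈ -16288.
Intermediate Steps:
J(h) = -7 + 14*h (J(h) = 7*((-1 + h) + h) = 7*(-1 + 2*h) = -7 + 14*h)
M = 8 (M = √(-13 + (-7 + 14*6)) = √(-13 + (-7 + 84)) = √(-13 + 77) = √64 = 8)
s(y) = y
(s(26/M + 40/50) - 6542) - 9750 = ((26/8 + 40/50) - 6542) - 9750 = ((26*(⅛) + 40*(1/50)) - 6542) - 9750 = ((13/4 + ⅘) - 6542) - 9750 = (81/20 - 6542) - 9750 = -130759/20 - 9750 = -325759/20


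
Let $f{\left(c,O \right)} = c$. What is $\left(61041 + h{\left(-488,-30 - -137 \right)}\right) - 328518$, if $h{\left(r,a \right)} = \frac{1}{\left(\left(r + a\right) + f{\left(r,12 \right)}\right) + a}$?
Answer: $- \frac{203817475}{762} \approx -2.6748 \cdot 10^{5}$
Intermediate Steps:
$h{\left(r,a \right)} = \frac{1}{2 a + 2 r}$ ($h{\left(r,a \right)} = \frac{1}{\left(\left(r + a\right) + r\right) + a} = \frac{1}{\left(\left(a + r\right) + r\right) + a} = \frac{1}{\left(a + 2 r\right) + a} = \frac{1}{2 a + 2 r}$)
$\left(61041 + h{\left(-488,-30 - -137 \right)}\right) - 328518 = \left(61041 + \frac{1}{2 \left(\left(-30 - -137\right) - 488\right)}\right) - 328518 = \left(61041 + \frac{1}{2 \left(\left(-30 + 137\right) - 488\right)}\right) - 328518 = \left(61041 + \frac{1}{2 \left(107 - 488\right)}\right) - 328518 = \left(61041 + \frac{1}{2 \left(-381\right)}\right) - 328518 = \left(61041 + \frac{1}{2} \left(- \frac{1}{381}\right)\right) - 328518 = \left(61041 - \frac{1}{762}\right) - 328518 = \frac{46513241}{762} - 328518 = - \frac{203817475}{762}$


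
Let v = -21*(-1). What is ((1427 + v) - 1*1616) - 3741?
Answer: -3909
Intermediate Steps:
v = 21
((1427 + v) - 1*1616) - 3741 = ((1427 + 21) - 1*1616) - 3741 = (1448 - 1616) - 3741 = -168 - 3741 = -3909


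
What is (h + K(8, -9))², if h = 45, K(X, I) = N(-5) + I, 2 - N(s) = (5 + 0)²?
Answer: 169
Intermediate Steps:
N(s) = -23 (N(s) = 2 - (5 + 0)² = 2 - 1*5² = 2 - 1*25 = 2 - 25 = -23)
K(X, I) = -23 + I
(h + K(8, -9))² = (45 + (-23 - 9))² = (45 - 32)² = 13² = 169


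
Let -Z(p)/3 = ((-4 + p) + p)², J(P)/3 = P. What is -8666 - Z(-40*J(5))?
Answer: 4340182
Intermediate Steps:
J(P) = 3*P
Z(p) = -3*(-4 + 2*p)² (Z(p) = -3*((-4 + p) + p)² = -3*(-4 + 2*p)²)
-8666 - Z(-40*J(5)) = -8666 - (-12)*(-2 - 120*5)² = -8666 - (-12)*(-2 - 40*15)² = -8666 - (-12)*(-2 - 600)² = -8666 - (-12)*(-602)² = -8666 - (-12)*362404 = -8666 - 1*(-4348848) = -8666 + 4348848 = 4340182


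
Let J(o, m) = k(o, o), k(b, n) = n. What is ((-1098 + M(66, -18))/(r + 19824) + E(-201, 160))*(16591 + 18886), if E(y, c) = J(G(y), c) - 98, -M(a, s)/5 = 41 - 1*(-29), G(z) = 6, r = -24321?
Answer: -14626315652/4497 ≈ -3.2525e+6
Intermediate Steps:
J(o, m) = o
M(a, s) = -350 (M(a, s) = -5*(41 - 1*(-29)) = -5*(41 + 29) = -5*70 = -350)
E(y, c) = -92 (E(y, c) = 6 - 98 = -92)
((-1098 + M(66, -18))/(r + 19824) + E(-201, 160))*(16591 + 18886) = ((-1098 - 350)/(-24321 + 19824) - 92)*(16591 + 18886) = (-1448/(-4497) - 92)*35477 = (-1448*(-1/4497) - 92)*35477 = (1448/4497 - 92)*35477 = -412276/4497*35477 = -14626315652/4497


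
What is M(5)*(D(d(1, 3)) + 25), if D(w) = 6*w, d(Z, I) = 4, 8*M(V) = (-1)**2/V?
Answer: 49/40 ≈ 1.2250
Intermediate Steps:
M(V) = 1/(8*V) (M(V) = ((-1)**2/V)/8 = (1/V)/8 = 1/(8*V))
M(5)*(D(d(1, 3)) + 25) = ((1/8)/5)*(6*4 + 25) = ((1/8)*(1/5))*(24 + 25) = (1/40)*49 = 49/40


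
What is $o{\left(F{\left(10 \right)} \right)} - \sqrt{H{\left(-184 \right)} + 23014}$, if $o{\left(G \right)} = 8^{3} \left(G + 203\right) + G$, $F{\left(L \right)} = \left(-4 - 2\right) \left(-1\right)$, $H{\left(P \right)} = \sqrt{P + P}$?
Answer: $107014 - \sqrt{23014 + 4 i \sqrt{23}} \approx 1.0686 \cdot 10^{5} - 0.063226 i$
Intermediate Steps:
$H{\left(P \right)} = \sqrt{2} \sqrt{P}$ ($H{\left(P \right)} = \sqrt{2 P} = \sqrt{2} \sqrt{P}$)
$F{\left(L \right)} = 6$ ($F{\left(L \right)} = \left(-6\right) \left(-1\right) = 6$)
$o{\left(G \right)} = 103936 + 513 G$ ($o{\left(G \right)} = 512 \left(203 + G\right) + G = \left(103936 + 512 G\right) + G = 103936 + 513 G$)
$o{\left(F{\left(10 \right)} \right)} - \sqrt{H{\left(-184 \right)} + 23014} = \left(103936 + 513 \cdot 6\right) - \sqrt{\sqrt{2} \sqrt{-184} + 23014} = \left(103936 + 3078\right) - \sqrt{\sqrt{2} \cdot 2 i \sqrt{46} + 23014} = 107014 - \sqrt{4 i \sqrt{23} + 23014} = 107014 - \sqrt{23014 + 4 i \sqrt{23}}$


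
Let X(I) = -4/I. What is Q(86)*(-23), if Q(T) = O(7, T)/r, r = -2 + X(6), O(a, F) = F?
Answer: 2967/4 ≈ 741.75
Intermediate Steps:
r = -8/3 (r = -2 - 4/6 = -2 - 4*⅙ = -2 - ⅔ = -8/3 ≈ -2.6667)
Q(T) = -3*T/8 (Q(T) = T/(-8/3) = T*(-3/8) = -3*T/8)
Q(86)*(-23) = -3/8*86*(-23) = -129/4*(-23) = 2967/4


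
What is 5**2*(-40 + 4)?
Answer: -900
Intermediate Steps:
5**2*(-40 + 4) = 25*(-36) = -900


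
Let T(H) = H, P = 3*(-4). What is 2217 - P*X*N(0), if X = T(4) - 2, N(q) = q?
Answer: 2217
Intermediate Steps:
P = -12
X = 2 (X = 4 - 2 = 2)
2217 - P*X*N(0) = 2217 - (-12*2)*0 = 2217 - (-24)*0 = 2217 - 1*0 = 2217 + 0 = 2217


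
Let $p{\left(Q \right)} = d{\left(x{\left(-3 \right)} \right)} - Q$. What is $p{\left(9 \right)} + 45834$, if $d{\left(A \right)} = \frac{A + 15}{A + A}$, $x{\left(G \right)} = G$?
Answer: $45823$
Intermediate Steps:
$d{\left(A \right)} = \frac{15 + A}{2 A}$
$p{\left(Q \right)} = -2 - Q$ ($p{\left(Q \right)} = \frac{15 - 3}{2 \left(-3\right)} - Q = \frac{1}{2} \left(- \frac{1}{3}\right) 12 - Q = -2 - Q$)
$p{\left(9 \right)} + 45834 = \left(-2 - 9\right) + 45834 = -11 + 45834 = 45823$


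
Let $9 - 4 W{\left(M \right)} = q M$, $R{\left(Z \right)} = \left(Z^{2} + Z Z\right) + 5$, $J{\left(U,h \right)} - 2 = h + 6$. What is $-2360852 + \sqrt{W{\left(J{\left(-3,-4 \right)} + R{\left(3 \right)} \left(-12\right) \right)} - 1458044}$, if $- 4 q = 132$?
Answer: $-2360852 + \frac{7 i \sqrt{119207}}{2} \approx -2.3609 \cdot 10^{6} + 1208.4 i$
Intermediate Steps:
$J{\left(U,h \right)} = 8 + h$ ($J{\left(U,h \right)} = 2 + \left(h + 6\right) = 2 + \left(6 + h\right) = 8 + h$)
$R{\left(Z \right)} = 5 + 2 Z^{2}$ ($R{\left(Z \right)} = \left(Z^{2} + Z^{2}\right) + 5 = 2 Z^{2} + 5 = 5 + 2 Z^{2}$)
$q = -33$ ($q = \left(- \frac{1}{4}\right) 132 = -33$)
$W{\left(M \right)} = \frac{9}{4} + \frac{33 M}{4}$ ($W{\left(M \right)} = \frac{9}{4} - \frac{\left(-33\right) M}{4} = \frac{9}{4} + \frac{33 M}{4}$)
$-2360852 + \sqrt{W{\left(J{\left(-3,-4 \right)} + R{\left(3 \right)} \left(-12\right) \right)} - 1458044} = -2360852 + \sqrt{\left(\frac{9}{4} + \frac{33 \left(\left(8 - 4\right) + \left(5 + 2 \cdot 3^{2}\right) \left(-12\right)\right)}{4}\right) - 1458044} = -2360852 + \sqrt{\left(\frac{9}{4} + \frac{33 \left(4 + \left(5 + 2 \cdot 9\right) \left(-12\right)\right)}{4}\right) - 1458044} = -2360852 + \sqrt{\left(\frac{9}{4} + \frac{33 \left(4 + \left(5 + 18\right) \left(-12\right)\right)}{4}\right) - 1458044} = -2360852 + \sqrt{\left(\frac{9}{4} + \frac{33 \left(4 + 23 \left(-12\right)\right)}{4}\right) - 1458044} = -2360852 + \sqrt{\left(\frac{9}{4} + \frac{33 \left(4 - 276\right)}{4}\right) - 1458044} = -2360852 + \sqrt{\left(\frac{9}{4} + \frac{33}{4} \left(-272\right)\right) - 1458044} = -2360852 + \sqrt{\left(\frac{9}{4} - 2244\right) - 1458044} = -2360852 + \sqrt{- \frac{8967}{4} - 1458044} = -2360852 + \sqrt{- \frac{5841143}{4}} = -2360852 + \frac{7 i \sqrt{119207}}{2}$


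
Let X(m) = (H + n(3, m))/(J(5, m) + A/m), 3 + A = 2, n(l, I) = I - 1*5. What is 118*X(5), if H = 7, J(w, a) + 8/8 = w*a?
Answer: 590/17 ≈ 34.706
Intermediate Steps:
n(l, I) = -5 + I (n(l, I) = I - 5 = -5 + I)
A = -1 (A = -3 + 2 = -1)
J(w, a) = -1 + a*w (J(w, a) = -1 + w*a = -1 + a*w)
X(m) = (2 + m)/(-1 - 1/m + 5*m) (X(m) = (7 + (-5 + m))/((-1 + m*5) - 1/m) = (2 + m)/((-1 + 5*m) - 1/m) = (2 + m)/(-1 - 1/m + 5*m))
118*X(5) = 118*(5*(2 + 5)/(-1 + 5*(-1 + 5*5))) = 118*(5*7/(-1 + 5*(-1 + 25))) = 118*(5*7/(-1 + 5*24)) = 118*(5*7/(-1 + 120)) = 118*(5*7/119) = 118*(5*(1/119)*7) = 118*(5/17) = 590/17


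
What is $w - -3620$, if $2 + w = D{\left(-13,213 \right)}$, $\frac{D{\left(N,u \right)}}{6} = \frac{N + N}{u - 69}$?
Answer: $\frac{43403}{12} \approx 3616.9$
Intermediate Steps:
$D{\left(N,u \right)} = \frac{12 N}{-69 + u}$ ($D{\left(N,u \right)} = 6 \frac{N + N}{u - 69} = 6 \frac{2 N}{-69 + u} = \frac{12 N}{-69 + u}$)
$w = - \frac{37}{12}$ ($w = -2 + 12 \left(-13\right) \frac{1}{-69 + 213} = -2 + 12 \left(-13\right) \frac{1}{144} = -2 - \frac{13}{12} = - \frac{37}{12} \approx -3.0833$)
$w - -3620 = - \frac{37}{12} - -3620 = - \frac{37}{12} + \left(-15585 + 19205\right) = - \frac{37}{12} + 3620 = \frac{43403}{12}$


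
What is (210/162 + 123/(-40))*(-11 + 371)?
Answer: -1921/3 ≈ -640.33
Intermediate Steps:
(210/162 + 123/(-40))*(-11 + 371) = (210*(1/162) + 123*(-1/40))*360 = (35/27 - 123/40)*360 = -1921/1080*360 = -1921/3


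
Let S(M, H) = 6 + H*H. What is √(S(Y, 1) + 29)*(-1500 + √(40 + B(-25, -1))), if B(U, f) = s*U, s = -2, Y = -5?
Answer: -9000 + 18*√10 ≈ -8943.1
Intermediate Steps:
S(M, H) = 6 + H²
B(U, f) = -2*U
√(S(Y, 1) + 29)*(-1500 + √(40 + B(-25, -1))) = √((6 + 1²) + 29)*(-1500 + √(40 - 2*(-25))) = √((6 + 1) + 29)*(-1500 + √(40 + 50)) = √(7 + 29)*(-1500 + √90) = √36*(-1500 + 3*√10) = 6*(-1500 + 3*√10) = -9000 + 18*√10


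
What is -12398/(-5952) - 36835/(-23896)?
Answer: 32219033/8889312 ≈ 3.6245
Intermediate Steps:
-12398/(-5952) - 36835/(-23896) = -12398*(-1/5952) - 36835*(-1/23896) = 6199/2976 + 36835/23896 = 32219033/8889312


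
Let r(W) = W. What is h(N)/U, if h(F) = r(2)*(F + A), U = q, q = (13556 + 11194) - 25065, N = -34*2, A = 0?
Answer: 136/315 ≈ 0.43175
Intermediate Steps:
N = -68
q = -315 (q = 24750 - 25065 = -315)
U = -315
h(F) = 2*F (h(F) = 2*(F + 0) = 2*F)
h(N)/U = (2*(-68))/(-315) = -136*(-1/315) = 136/315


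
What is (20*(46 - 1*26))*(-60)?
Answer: -24000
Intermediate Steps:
(20*(46 - 1*26))*(-60) = (20*(46 - 26))*(-60) = (20*20)*(-60) = 400*(-60) = -24000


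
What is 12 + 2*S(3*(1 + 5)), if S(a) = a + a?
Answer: 84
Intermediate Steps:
S(a) = 2*a
12 + 2*S(3*(1 + 5)) = 12 + 2*(2*(3*(1 + 5))) = 12 + 2*(2*(3*6)) = 12 + 2*(2*18) = 12 + 2*36 = 12 + 72 = 84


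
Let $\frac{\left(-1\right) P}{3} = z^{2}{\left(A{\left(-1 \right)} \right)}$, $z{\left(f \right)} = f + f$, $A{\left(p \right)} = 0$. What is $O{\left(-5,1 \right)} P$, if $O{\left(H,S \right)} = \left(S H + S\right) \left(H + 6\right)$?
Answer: $0$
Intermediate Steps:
$O{\left(H,S \right)} = \left(6 + H\right) \left(S + H S\right)$ ($O{\left(H,S \right)} = \left(H S + S\right) \left(6 + H\right) = \left(S + H S\right) \left(6 + H\right) = \left(6 + H\right) \left(S + H S\right)$)
$z{\left(f \right)} = 2 f$
$P = 0$ ($P = - 3 \left(2 \cdot 0\right)^{2} = - 3 \cdot 0^{2} = \left(-3\right) 0 = 0$)
$O{\left(-5,1 \right)} P = 1 \left(6 + \left(-5\right)^{2} + 7 \left(-5\right)\right) 0 = 1 \left(6 + 25 - 35\right) 0 = 1 \left(-4\right) 0 = \left(-4\right) 0 = 0$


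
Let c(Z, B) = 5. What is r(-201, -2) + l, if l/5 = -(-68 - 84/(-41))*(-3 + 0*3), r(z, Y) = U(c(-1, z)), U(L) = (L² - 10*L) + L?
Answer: -41380/41 ≈ -1009.3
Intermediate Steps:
U(L) = L² - 9*L
r(z, Y) = -20 (r(z, Y) = 5*(-9 + 5) = 5*(-4) = -20)
l = -40560/41 (l = 5*(-(-68 - 84/(-41))*(-3 + 0*3)) = 5*(-(-68 - 84*(-1/41))*(-3 + 0)) = 5*(-(-68 + 84/41)*(-3)) = 5*(-(-2704)*(-3)/41) = 5*(-1*8112/41) = 5*(-8112/41) = -40560/41 ≈ -989.27)
r(-201, -2) + l = -20 - 40560/41 = -41380/41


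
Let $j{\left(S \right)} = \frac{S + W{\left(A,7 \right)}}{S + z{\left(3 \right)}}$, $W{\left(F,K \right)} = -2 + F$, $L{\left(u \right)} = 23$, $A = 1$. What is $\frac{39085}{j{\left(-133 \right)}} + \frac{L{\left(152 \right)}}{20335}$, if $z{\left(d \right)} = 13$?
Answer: $\frac{47687610041}{1362445} \approx 35002.0$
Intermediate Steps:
$j{\left(S \right)} = \frac{-1 + S}{13 + S}$ ($j{\left(S \right)} = \frac{S + \left(-2 + 1\right)}{S + 13} = \frac{S - 1}{13 + S} = \frac{-1 + S}{13 + S}$)
$\frac{39085}{j{\left(-133 \right)}} + \frac{L{\left(152 \right)}}{20335} = \frac{39085}{\frac{1}{13 - 133} \left(-1 - 133\right)} + \frac{23}{20335} = \frac{39085}{\frac{1}{-120} \left(-134\right)} + 23 \cdot \frac{1}{20335} = \frac{39085}{\left(- \frac{1}{120}\right) \left(-134\right)} + \frac{23}{20335} = \frac{39085}{\frac{67}{60}} + \frac{23}{20335} = 39085 \cdot \frac{60}{67} + \frac{23}{20335} = \frac{2345100}{67} + \frac{23}{20335} = \frac{47687610041}{1362445}$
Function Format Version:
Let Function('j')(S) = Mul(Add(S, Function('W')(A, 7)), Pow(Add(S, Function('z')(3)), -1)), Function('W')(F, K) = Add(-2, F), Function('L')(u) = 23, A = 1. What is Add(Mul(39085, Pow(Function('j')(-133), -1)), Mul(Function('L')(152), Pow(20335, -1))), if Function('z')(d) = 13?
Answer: Rational(47687610041, 1362445) ≈ 35002.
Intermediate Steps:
Function('j')(S) = Mul(Pow(Add(13, S), -1), Add(-1, S)) (Function('j')(S) = Mul(Add(S, Add(-2, 1)), Pow(Add(S, 13), -1)) = Mul(Add(S, -1), Pow(Add(13, S), -1)) = Mul(Add(-1, S), Pow(Add(13, S), -1)) = Mul(Pow(Add(13, S), -1), Add(-1, S)))
Add(Mul(39085, Pow(Function('j')(-133), -1)), Mul(Function('L')(152), Pow(20335, -1))) = Add(Mul(39085, Pow(Mul(Pow(Add(13, -133), -1), Add(-1, -133)), -1)), Mul(23, Pow(20335, -1))) = Add(Mul(39085, Pow(Mul(Pow(-120, -1), -134), -1)), Mul(23, Rational(1, 20335))) = Add(Mul(39085, Pow(Mul(Rational(-1, 120), -134), -1)), Rational(23, 20335)) = Add(Mul(39085, Pow(Rational(67, 60), -1)), Rational(23, 20335)) = Add(Mul(39085, Rational(60, 67)), Rational(23, 20335)) = Add(Rational(2345100, 67), Rational(23, 20335)) = Rational(47687610041, 1362445)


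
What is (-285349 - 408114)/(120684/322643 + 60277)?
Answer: -223740982709/19448072795 ≈ -11.505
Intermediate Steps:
(-285349 - 408114)/(120684/322643 + 60277) = -693463/(120684*(1/322643) + 60277) = -693463/(120684/322643 + 60277) = -693463/19448072795/322643 = -693463*322643/19448072795 = -223740982709/19448072795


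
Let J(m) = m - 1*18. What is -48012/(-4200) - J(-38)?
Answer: 23601/350 ≈ 67.431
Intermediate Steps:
J(m) = -18 + m (J(m) = m - 18 = -18 + m)
-48012/(-4200) - J(-38) = -48012/(-4200) - (-18 - 38) = -48012*(-1/4200) - 1*(-56) = 4001/350 + 56 = 23601/350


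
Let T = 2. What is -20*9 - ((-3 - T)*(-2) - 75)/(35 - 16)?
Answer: -3355/19 ≈ -176.58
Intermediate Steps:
-20*9 - ((-3 - T)*(-2) - 75)/(35 - 16) = -20*9 - ((-3 - 1*2)*(-2) - 75)/(35 - 16) = -180 - ((-3 - 2)*(-2) - 75)/19 = -180 - (-5*(-2) - 75)/19 = -180 - (10 - 75)/19 = -180 - (-65)/19 = -180 - 1*(-65/19) = -180 + 65/19 = -3355/19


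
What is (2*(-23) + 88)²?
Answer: 1764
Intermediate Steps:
(2*(-23) + 88)² = (-46 + 88)² = 42² = 1764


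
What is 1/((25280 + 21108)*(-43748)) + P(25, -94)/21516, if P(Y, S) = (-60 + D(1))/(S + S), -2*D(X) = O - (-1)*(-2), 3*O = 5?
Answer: 45532746773/3078325249176672 ≈ 1.4791e-5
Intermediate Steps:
O = 5/3 (O = (1/3)*5 = 5/3 ≈ 1.6667)
D(X) = 1/6 (D(X) = -(5/3 - (-1)*(-2))/2 = -(5/3 - 1*2)/2 = -(5/3 - 2)/2 = -1/2*(-1/3) = 1/6)
P(Y, S) = -359/(12*S) (P(Y, S) = (-60 + 1/6)/(S + S) = -359*1/(2*S)/6 = -359/(12*S))
1/((25280 + 21108)*(-43748)) + P(25, -94)/21516 = 1/((25280 + 21108)*(-43748)) - 359/12/(-94)/21516 = -1/43748/46388 - 359/12*(-1/94)*(1/21516) = (1/46388)*(-1/43748) + (359/1128)*(1/21516) = -1/2029382224 + 359/24270048 = 45532746773/3078325249176672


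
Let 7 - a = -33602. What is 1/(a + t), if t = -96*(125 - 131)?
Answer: 1/34185 ≈ 2.9253e-5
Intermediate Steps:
a = 33609 (a = 7 - 1*(-33602) = 7 + 33602 = 33609)
t = 576 (t = -96*(-6) = 576)
1/(a + t) = 1/(33609 + 576) = 1/34185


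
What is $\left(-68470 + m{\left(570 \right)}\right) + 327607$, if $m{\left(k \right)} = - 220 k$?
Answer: $133737$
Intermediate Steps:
$\left(-68470 + m{\left(570 \right)}\right) + 327607 = \left(-68470 - 125400\right) + 327607 = -193870 + 327607 = 133737$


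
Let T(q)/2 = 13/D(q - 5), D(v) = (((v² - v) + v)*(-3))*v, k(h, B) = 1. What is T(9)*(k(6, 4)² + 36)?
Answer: -481/96 ≈ -5.0104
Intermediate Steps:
D(v) = -3*v³ (D(v) = (v²*(-3))*v = (-3*v²)*v = -3*v³)
T(q) = -26/(3*(-5 + q)³) (T(q) = 2*(13/((-3*(q - 5)³))) = 2*(13/((-3*(-5 + q)³))) = 2*(13*(-1/(3*(-5 + q)³))) = 2*(-13/(3*(-5 + q)³)) = -26/(3*(-5 + q)³))
T(9)*(k(6, 4)² + 36) = (-26/(3*(-5 + 9)³))*(1² + 36) = (-26/3/4³)*(1 + 36) = -26/3*1/64*37 = -13/96*37 = -481/96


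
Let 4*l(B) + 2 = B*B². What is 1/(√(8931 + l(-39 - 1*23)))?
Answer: -I*√202606/101303 ≈ -0.0044433*I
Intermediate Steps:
l(B) = -½ + B³/4 (l(B) = -½ + (B*B²)/4 = -½ + B³/4)
1/(√(8931 + l(-39 - 1*23))) = 1/(√(8931 + (-½ + (-39 - 1*23)³/4))) = 1/(√(8931 + (-½ + (-39 - 23)³/4))) = 1/(√(8931 + (-½ + (¼)*(-62)³))) = 1/(√(8931 + (-½ + (¼)*(-238328)))) = 1/(√(8931 + (-½ - 59582))) = 1/(√(8931 - 119165/2)) = 1/(√(-101303/2)) = 1/(I*√202606/2) = -I*√202606/101303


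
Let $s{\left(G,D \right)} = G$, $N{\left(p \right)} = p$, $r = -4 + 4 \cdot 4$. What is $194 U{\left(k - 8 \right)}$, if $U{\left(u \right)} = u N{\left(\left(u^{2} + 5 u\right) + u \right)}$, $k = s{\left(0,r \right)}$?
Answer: $-24832$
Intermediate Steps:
$r = 12$ ($r = -4 + 16 = 12$)
$k = 0$
$U{\left(u \right)} = u \left(u^{2} + 6 u\right)$ ($U{\left(u \right)} = u \left(\left(u^{2} + 5 u\right) + u\right) = u \left(u^{2} + 6 u\right)$)
$194 U{\left(k - 8 \right)} = 194 \left(0 - 8\right)^{2} \left(6 + \left(0 - 8\right)\right) = 194 \left(-8\right)^{2} \left(6 - 8\right) = 194 \cdot 64 \left(-2\right) = 194 \left(-128\right) = -24832$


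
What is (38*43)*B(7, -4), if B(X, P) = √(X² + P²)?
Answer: 1634*√65 ≈ 13174.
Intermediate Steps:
B(X, P) = √(P² + X²)
(38*43)*B(7, -4) = (38*43)*√((-4)² + 7²) = 1634*√(16 + 49) = 1634*√65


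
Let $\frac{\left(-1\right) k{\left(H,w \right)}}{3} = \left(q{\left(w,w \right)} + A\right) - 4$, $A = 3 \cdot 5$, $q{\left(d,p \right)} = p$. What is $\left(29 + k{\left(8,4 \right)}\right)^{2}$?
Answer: $256$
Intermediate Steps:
$A = 15$
$k{\left(H,w \right)} = -33 - 3 w$ ($k{\left(H,w \right)} = - 3 \left(\left(w + 15\right) - 4\right) = - 3 \left(\left(15 + w\right) - 4\right) = - 3 \left(11 + w\right) = -33 - 3 w$)
$\left(29 + k{\left(8,4 \right)}\right)^{2} = \left(29 - 45\right)^{2} = \left(-16\right)^{2} = 256$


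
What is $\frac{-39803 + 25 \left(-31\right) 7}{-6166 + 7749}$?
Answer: $- \frac{45228}{1583} \approx -28.571$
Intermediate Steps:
$\frac{-39803 + 25 \left(-31\right) 7}{-6166 + 7749} = \frac{-39803 - 5425}{1583} = \left(-39803 - 5425\right) \frac{1}{1583} = \left(-45228\right) \frac{1}{1583} = - \frac{45228}{1583}$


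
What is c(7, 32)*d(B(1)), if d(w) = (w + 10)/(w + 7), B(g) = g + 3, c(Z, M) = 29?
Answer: 406/11 ≈ 36.909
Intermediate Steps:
B(g) = 3 + g
d(w) = (10 + w)/(7 + w)
c(7, 32)*d(B(1)) = 29*((10 + (3 + 1))/(7 + (3 + 1))) = 29*((10 + 4)/(7 + 4)) = 29*(14/11) = 406/11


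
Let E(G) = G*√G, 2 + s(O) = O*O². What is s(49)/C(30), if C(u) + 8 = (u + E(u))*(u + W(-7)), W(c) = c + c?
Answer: -6941173/836152 + 1764705*√30/209038 ≈ 37.938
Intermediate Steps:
W(c) = 2*c
s(O) = -2 + O³ (s(O) = -2 + O*O² = -2 + O³)
E(G) = G^(3/2)
C(u) = -8 + (-14 + u)*(u + u^(3/2)) (C(u) = -8 + (u + u^(3/2))*(u + 2*(-7)) = -8 + (u + u^(3/2))*(u - 14) = -8 + (u + u^(3/2))*(-14 + u) = -8 + (-14 + u)*(u + u^(3/2)))
s(49)/C(30) = (-2 + 49³)/(-8 + 30² + 30^(5/2) - 14*30 - 420*√30) = (-2 + 117649)/(-8 + 900 + 900*√30 - 420 - 420*√30) = 117647/(-8 + 900 + 900*√30 - 420 - 420*√30) = 117647/(472 + 480*√30)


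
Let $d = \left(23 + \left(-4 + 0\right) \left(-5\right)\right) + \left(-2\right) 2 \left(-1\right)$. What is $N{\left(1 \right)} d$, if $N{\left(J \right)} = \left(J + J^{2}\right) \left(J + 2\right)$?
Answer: $282$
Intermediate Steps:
$d = 47$ ($d = \left(23 - -20\right) - -4 = \left(23 + 20\right) + 4 = 43 + 4 = 47$)
$N{\left(J \right)} = \left(2 + J\right) \left(J + J^{2}\right)$ ($N{\left(J \right)} = \left(J + J^{2}\right) \left(2 + J\right) = \left(2 + J\right) \left(J + J^{2}\right)$)
$N{\left(1 \right)} d = 1 \left(2 + 1^{2} + 3 \cdot 1\right) 47 = 1 \left(2 + 1 + 3\right) 47 = 1 \cdot 6 \cdot 47 = 6 \cdot 47 = 282$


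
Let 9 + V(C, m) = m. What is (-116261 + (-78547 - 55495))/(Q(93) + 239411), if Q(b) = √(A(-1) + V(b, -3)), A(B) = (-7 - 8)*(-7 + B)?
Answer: -59925291533/57317626813 + 1501818*√3/57317626813 ≈ -1.0455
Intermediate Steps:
A(B) = 105 - 15*B (A(B) = -15*(-7 + B) = 105 - 15*B)
V(C, m) = -9 + m
Q(b) = 6*√3 (Q(b) = √((105 - 15*(-1)) + (-9 - 3)) = √((105 + 15) - 12) = √(120 - 12) = √108 = 6*√3)
(-116261 + (-78547 - 55495))/(Q(93) + 239411) = (-116261 + (-78547 - 55495))/(6*√3 + 239411) = (-116261 - 134042)/(239411 + 6*√3) = -250303/(239411 + 6*√3)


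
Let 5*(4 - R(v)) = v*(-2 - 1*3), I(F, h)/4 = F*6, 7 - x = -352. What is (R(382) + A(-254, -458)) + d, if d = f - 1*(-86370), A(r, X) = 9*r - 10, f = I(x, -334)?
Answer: 93076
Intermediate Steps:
x = 359 (x = 7 - 1*(-352) = 7 + 352 = 359)
I(F, h) = 24*F (I(F, h) = 4*(F*6) = 4*(6*F) = 24*F)
f = 8616 (f = 24*359 = 8616)
A(r, X) = -10 + 9*r
d = 94986 (d = 8616 - 1*(-86370) = 8616 + 86370 = 94986)
R(v) = 4 + v (R(v) = 4 - v*(-2 - 1*3)/5 = 4 - v*(-2 - 3)/5 = 4 - v*(-5)/5 = 4 - (-1)*v = 4 + v)
(R(382) + A(-254, -458)) + d = ((4 + 382) + (-10 + 9*(-254))) + 94986 = (386 + (-10 - 2286)) + 94986 = (386 - 2296) + 94986 = -1910 + 94986 = 93076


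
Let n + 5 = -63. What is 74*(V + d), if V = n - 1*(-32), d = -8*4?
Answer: -5032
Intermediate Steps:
d = -32
n = -68 (n = -5 - 63 = -68)
V = -36 (V = -68 - 1*(-32) = -68 + 32 = -36)
74*(V + d) = 74*(-36 - 32) = 74*(-68) = -5032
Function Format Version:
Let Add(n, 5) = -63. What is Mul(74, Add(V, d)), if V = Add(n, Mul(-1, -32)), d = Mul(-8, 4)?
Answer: -5032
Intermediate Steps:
d = -32
n = -68 (n = Add(-5, -63) = -68)
V = -36 (V = Add(-68, Mul(-1, -32)) = Add(-68, 32) = -36)
Mul(74, Add(V, d)) = Mul(74, Add(-36, -32)) = Mul(74, -68) = -5032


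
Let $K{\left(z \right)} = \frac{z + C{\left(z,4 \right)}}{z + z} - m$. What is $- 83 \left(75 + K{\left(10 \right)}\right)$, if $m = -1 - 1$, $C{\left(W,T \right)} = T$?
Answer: $- \frac{64491}{10} \approx -6449.1$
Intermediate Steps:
$m = -2$ ($m = -1 - 1 = -2$)
$K{\left(z \right)} = 2 + \frac{4 + z}{2 z}$ ($K{\left(z \right)} = \frac{z + 4}{z + z} - -2 = \frac{4 + z}{2 z} + 2 = 2 + \frac{4 + z}{2 z}$)
$- 83 \left(75 + K{\left(10 \right)}\right) = - 83 \left(75 + \left(\frac{5}{2} + \frac{2}{10}\right)\right) = - 83 \left(75 + \left(\frac{5}{2} + 2 \cdot \frac{1}{10}\right)\right) = - 83 \left(75 + \left(\frac{5}{2} + \frac{1}{5}\right)\right) = - 83 \left(75 + \frac{27}{10}\right) = \left(-83\right) \frac{777}{10} = - \frac{64491}{10}$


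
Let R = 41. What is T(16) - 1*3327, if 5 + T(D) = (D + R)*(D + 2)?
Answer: -2306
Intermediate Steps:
T(D) = -5 + (2 + D)*(41 + D) (T(D) = -5 + (D + 41)*(D + 2) = -5 + (41 + D)*(2 + D) = -5 + (2 + D)*(41 + D))
T(16) - 1*3327 = (77 + 16² + 43*16) - 1*3327 = (77 + 256 + 688) - 3327 = 1021 - 3327 = -2306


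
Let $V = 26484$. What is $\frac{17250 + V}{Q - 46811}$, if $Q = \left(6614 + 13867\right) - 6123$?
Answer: $- \frac{43734}{32453} \approx -1.3476$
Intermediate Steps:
$Q = 14358$ ($Q = 20481 - 6123 = 14358$)
$\frac{17250 + V}{Q - 46811} = \frac{17250 + 26484}{14358 - 46811} = \frac{43734}{-32453} = 43734 \left(- \frac{1}{32453}\right) = - \frac{43734}{32453}$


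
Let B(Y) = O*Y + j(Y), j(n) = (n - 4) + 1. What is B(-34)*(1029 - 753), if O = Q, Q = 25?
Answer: -244812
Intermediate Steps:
j(n) = -3 + n (j(n) = (-4 + n) + 1 = -3 + n)
O = 25
B(Y) = -3 + 26*Y (B(Y) = 25*Y + (-3 + Y) = -3 + 26*Y)
B(-34)*(1029 - 753) = (-3 + 26*(-34))*(1029 - 753) = (-3 - 884)*276 = -887*276 = -244812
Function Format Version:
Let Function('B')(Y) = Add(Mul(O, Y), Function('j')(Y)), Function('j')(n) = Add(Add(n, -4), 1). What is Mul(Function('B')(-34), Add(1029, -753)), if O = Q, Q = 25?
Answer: -244812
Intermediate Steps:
Function('j')(n) = Add(-3, n) (Function('j')(n) = Add(Add(-4, n), 1) = Add(-3, n))
O = 25
Function('B')(Y) = Add(-3, Mul(26, Y)) (Function('B')(Y) = Add(Mul(25, Y), Add(-3, Y)) = Add(-3, Mul(26, Y)))
Mul(Function('B')(-34), Add(1029, -753)) = Mul(Add(-3, Mul(26, -34)), Add(1029, -753)) = Mul(Add(-3, -884), 276) = Mul(-887, 276) = -244812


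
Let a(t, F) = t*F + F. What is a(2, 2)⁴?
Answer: 1296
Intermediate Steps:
a(t, F) = F + F*t (a(t, F) = F*t + F = F + F*t)
a(2, 2)⁴ = (2*(1 + 2))⁴ = (2*3)⁴ = 6⁴ = 1296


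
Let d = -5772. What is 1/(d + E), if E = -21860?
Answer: -1/27632 ≈ -3.6190e-5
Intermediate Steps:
1/(d + E) = 1/(-5772 - 21860) = 1/(-27632) = -1/27632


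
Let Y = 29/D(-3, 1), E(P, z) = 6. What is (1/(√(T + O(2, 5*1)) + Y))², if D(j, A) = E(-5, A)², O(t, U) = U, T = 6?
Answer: 19565712/179962225 - 2706048*√11/179962225 ≈ 0.058850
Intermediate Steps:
D(j, A) = 36 (D(j, A) = 6² = 36)
Y = 29/36 ≈ 0.80556
(1/(√(T + O(2, 5*1)) + Y))² = (1/(√(6 + 5*1) + 29/36))² = (1/(√(6 + 5) + 29/36))² = (1/(√11 + 29/36))² = (1/(29/36 + √11))² = (29/36 + √11)⁻²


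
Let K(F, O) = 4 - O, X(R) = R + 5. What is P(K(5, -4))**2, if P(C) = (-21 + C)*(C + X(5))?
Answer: 54756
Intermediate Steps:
X(R) = 5 + R
P(C) = (-21 + C)*(10 + C) (P(C) = (-21 + C)*(C + (5 + 5)) = (-21 + C)*(C + 10) = (-21 + C)*(10 + C))
P(K(5, -4))**2 = (-210 + (4 - 1*(-4))**2 - 11*(4 - 1*(-4)))**2 = (-210 + (4 + 4)**2 - 11*(4 + 4))**2 = (-210 + 8**2 - 11*8)**2 = (-210 + 64 - 88)**2 = (-234)**2 = 54756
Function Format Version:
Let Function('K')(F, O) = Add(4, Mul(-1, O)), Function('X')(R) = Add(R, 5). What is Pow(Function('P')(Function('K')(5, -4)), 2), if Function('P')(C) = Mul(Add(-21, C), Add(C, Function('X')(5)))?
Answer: 54756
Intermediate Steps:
Function('X')(R) = Add(5, R)
Function('P')(C) = Mul(Add(-21, C), Add(10, C)) (Function('P')(C) = Mul(Add(-21, C), Add(C, Add(5, 5))) = Mul(Add(-21, C), Add(C, 10)) = Mul(Add(-21, C), Add(10, C)))
Pow(Function('P')(Function('K')(5, -4)), 2) = Pow(Add(-210, Pow(Add(4, Mul(-1, -4)), 2), Mul(-11, Add(4, Mul(-1, -4)))), 2) = Pow(Add(-210, Pow(Add(4, 4), 2), Mul(-11, Add(4, 4))), 2) = Pow(Add(-210, Pow(8, 2), Mul(-11, 8)), 2) = Pow(Add(-210, 64, -88), 2) = Pow(-234, 2) = 54756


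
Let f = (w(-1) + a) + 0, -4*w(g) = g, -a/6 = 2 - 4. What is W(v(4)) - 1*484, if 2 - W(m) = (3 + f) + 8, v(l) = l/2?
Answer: -2021/4 ≈ -505.25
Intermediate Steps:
v(l) = l/2 (v(l) = l*(½) = l/2)
a = 12 (a = -6*(2 - 4) = -6*(-2) = 12)
w(g) = -g/4
f = 49/4 (f = (-¼*(-1) + 12) + 0 = (¼ + 12) + 0 = 49/4 + 0 = 49/4 ≈ 12.250)
W(m) = -85/4 (W(m) = 2 - ((3 + 49/4) + 8) = 2 - (61/4 + 8) = 2 - 1*93/4 = 2 - 93/4 = -85/4)
W(v(4)) - 1*484 = -85/4 - 1*484 = -85/4 - 484 = -2021/4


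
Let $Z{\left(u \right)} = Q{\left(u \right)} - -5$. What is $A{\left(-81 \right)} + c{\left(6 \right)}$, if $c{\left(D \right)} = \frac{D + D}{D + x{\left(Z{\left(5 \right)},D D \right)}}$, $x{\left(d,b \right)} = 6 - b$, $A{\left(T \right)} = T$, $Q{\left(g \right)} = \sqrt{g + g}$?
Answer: $- \frac{163}{2} \approx -81.5$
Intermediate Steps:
$Q{\left(g \right)} = \sqrt{2} \sqrt{g}$ ($Q{\left(g \right)} = \sqrt{2 g} = \sqrt{2} \sqrt{g}$)
$Z{\left(u \right)} = 5 + \sqrt{2} \sqrt{u}$ ($Z{\left(u \right)} = \sqrt{2} \sqrt{u} - -5 = \sqrt{2} \sqrt{u} + 5 = 5 + \sqrt{2} \sqrt{u}$)
$c{\left(D \right)} = \frac{2 D}{6 + D - D^{2}}$ ($c{\left(D \right)} = \frac{D + D}{D - \left(-6 + D D\right)} = \frac{2 D}{D - \left(-6 + D^{2}\right)} = \frac{2 D}{6 + D - D^{2}}$)
$A{\left(-81 \right)} + c{\left(6 \right)} = -81 + 2 \cdot 6 \frac{1}{6 + 6 - 6^{2}} = -81 + 2 \cdot 6 \frac{1}{6 + 6 - 36} = -81 + 2 \cdot 6 \frac{1}{-24} = -81 + 2 \cdot 6 \left(- \frac{1}{24}\right) = -81 - \frac{1}{2} = - \frac{163}{2}$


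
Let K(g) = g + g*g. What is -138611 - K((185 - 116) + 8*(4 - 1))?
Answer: -147353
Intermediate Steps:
K(g) = g + g²
-138611 - K((185 - 116) + 8*(4 - 1)) = -138611 - ((185 - 116) + 8*(4 - 1))*(1 + ((185 - 116) + 8*(4 - 1))) = -138611 - (69 + 8*3)*(1 + (69 + 8*3)) = -138611 - (69 + 24)*(1 + (69 + 24)) = -138611 - 93*(1 + 93) = -138611 - 93*94 = -138611 - 1*8742 = -138611 - 8742 = -147353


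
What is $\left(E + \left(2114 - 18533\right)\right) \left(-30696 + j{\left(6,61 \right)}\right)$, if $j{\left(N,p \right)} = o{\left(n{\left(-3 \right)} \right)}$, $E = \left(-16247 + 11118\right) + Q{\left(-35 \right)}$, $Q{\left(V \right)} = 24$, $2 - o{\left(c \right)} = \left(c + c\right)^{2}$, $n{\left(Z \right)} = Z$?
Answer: $661432520$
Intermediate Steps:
$o{\left(c \right)} = 2 - 4 c^{2}$ ($o{\left(c \right)} = 2 - \left(c + c\right)^{2} = 2 - \left(2 c\right)^{2} = 2 - 4 c^{2}$)
$E = -5105$ ($E = \left(-16247 + 11118\right) + 24 = -5129 + 24 = -5105$)
$j{\left(N,p \right)} = -34$ ($j{\left(N,p \right)} = 2 - 4 \left(-3\right)^{2} = 2 - 36 = -34$)
$\left(E + \left(2114 - 18533\right)\right) \left(-30696 + j{\left(6,61 \right)}\right) = \left(-5105 + \left(2114 - 18533\right)\right) \left(-30696 - 34\right) = \left(-5105 + \left(2114 - 18533\right)\right) \left(-30730\right) = \left(-5105 - 16419\right) \left(-30730\right) = \left(-21524\right) \left(-30730\right) = 661432520$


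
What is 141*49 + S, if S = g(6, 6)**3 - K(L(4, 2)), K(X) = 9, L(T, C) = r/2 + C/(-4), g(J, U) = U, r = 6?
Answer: 7116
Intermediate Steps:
L(T, C) = 3 - C/4 (L(T, C) = 6/2 + C/(-4) = 6*(1/2) + C*(-1/4) = 3 - C/4)
S = 207 (S = 6**3 - 1*9 = 216 - 9 = 207)
141*49 + S = 141*49 + 207 = 6909 + 207 = 7116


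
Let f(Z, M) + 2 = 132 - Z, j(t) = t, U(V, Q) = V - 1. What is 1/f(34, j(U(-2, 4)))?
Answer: 1/96 ≈ 0.010417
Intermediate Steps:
U(V, Q) = -1 + V
f(Z, M) = 130 - Z (f(Z, M) = -2 + (132 - Z) = 130 - Z)
1/f(34, j(U(-2, 4))) = 1/(130 - 1*34) = 1/(130 - 34) = 1/96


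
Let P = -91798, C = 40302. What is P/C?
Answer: -45899/20151 ≈ -2.2778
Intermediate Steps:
P/C = -91798/40302 = -91798*1/40302 = -45899/20151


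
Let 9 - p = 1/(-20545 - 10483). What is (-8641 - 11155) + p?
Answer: -613951035/31028 ≈ -19787.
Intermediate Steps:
p = 279253/31028 (p = 9 - 1/(-20545 - 10483) = 9 - 1/(-31028) = 9 - 1*(-1/31028) = 9 + 1/31028 = 279253/31028 ≈ 9.0000)
(-8641 - 11155) + p = (-8641 - 11155) + 279253/31028 = -19796 + 279253/31028 = -613951035/31028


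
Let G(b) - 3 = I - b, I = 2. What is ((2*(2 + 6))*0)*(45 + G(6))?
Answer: 0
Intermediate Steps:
G(b) = 5 - b (G(b) = 3 + (2 - b) = 5 - b)
((2*(2 + 6))*0)*(45 + G(6)) = ((2*(2 + 6))*0)*(45 + (5 - 1*6)) = ((2*8)*0)*(45 + (5 - 6)) = (16*0)*(45 - 1) = 0*44 = 0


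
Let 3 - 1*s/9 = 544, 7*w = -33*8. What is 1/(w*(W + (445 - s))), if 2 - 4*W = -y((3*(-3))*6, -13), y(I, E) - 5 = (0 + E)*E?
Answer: -7/1414512 ≈ -4.9487e-6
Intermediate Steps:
w = -264/7 (w = (-33*8)/7 = (1/7)*(-264) = -264/7 ≈ -37.714)
s = -4869 (s = 27 - 9*544 = 27 - 4896 = -4869)
y(I, E) = 5 + E**2 (y(I, E) = 5 + (0 + E)*E = 5 + E*E = 5 + E**2)
W = 44 (W = 1/2 - (-1)*(5 + (-13)**2)/4 = 1/2 - (-1)*(5 + 169)/4 = 1/2 - (-1)*174/4 = 1/2 - 1/4*(-174) = 1/2 + 87/2 = 44)
1/(w*(W + (445 - s))) = 1/(-264*(44 + (445 - 1*(-4869)))/7) = 1/(-264*(44 + (445 + 4869))/7) = 1/(-264*(44 + 5314)/7) = 1/(-264/7*5358) = 1/(-1414512/7) = -7/1414512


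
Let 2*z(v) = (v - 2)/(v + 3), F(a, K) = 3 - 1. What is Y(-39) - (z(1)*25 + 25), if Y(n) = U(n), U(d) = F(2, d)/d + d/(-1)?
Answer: 5327/312 ≈ 17.074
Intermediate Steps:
F(a, K) = 2
U(d) = -d + 2/d (U(d) = 2/d + d/(-1) = 2/d + d*(-1) = 2/d - d = -d + 2/d)
z(v) = (-2 + v)/(2*(3 + v)) (z(v) = ((v - 2)/(v + 3))/2 = ((-2 + v)/(3 + v))/2 = (-2 + v)/(2*(3 + v)))
Y(n) = -n + 2/n
Y(-39) - (z(1)*25 + 25) = (-1*(-39) + 2/(-39)) - (((-2 + 1)/(2*(3 + 1)))*25 + 25) = (39 + 2*(-1/39)) - (((1/2)*(-1)/4)*25 + 25) = (39 - 2/39) - (((1/2)*(1/4)*(-1))*25 + 25) = 1519/39 - (-1/8*25 + 25) = 1519/39 - (-25/8 + 25) = 1519/39 - 1*175/8 = 1519/39 - 175/8 = 5327/312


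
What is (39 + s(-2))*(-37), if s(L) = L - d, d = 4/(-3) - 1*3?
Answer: -4588/3 ≈ -1529.3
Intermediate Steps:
d = -13/3 (d = 4*(-⅓) - 3 = -4/3 - 3 = -13/3 ≈ -4.3333)
s(L) = 13/3 + L (s(L) = L - 1*(-13/3) = L + 13/3 = 13/3 + L)
(39 + s(-2))*(-37) = (39 + (13/3 - 2))*(-37) = (39 + 7/3)*(-37) = (124/3)*(-37) = -4588/3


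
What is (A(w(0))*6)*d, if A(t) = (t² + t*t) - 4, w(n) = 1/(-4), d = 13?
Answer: -1209/4 ≈ -302.25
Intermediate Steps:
w(n) = -¼
A(t) = -4 + 2*t² (A(t) = (t² + t²) - 4 = 2*t² - 4 = -4 + 2*t²)
(A(w(0))*6)*d = ((-4 + 2*(-¼)²)*6)*13 = ((-4 + 2*(1/16))*6)*13 = ((-4 + ⅛)*6)*13 = -31/8*6*13 = -93/4*13 = -1209/4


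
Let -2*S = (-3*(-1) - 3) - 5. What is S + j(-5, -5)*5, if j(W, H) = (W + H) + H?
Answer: -145/2 ≈ -72.500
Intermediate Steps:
j(W, H) = W + 2*H (j(W, H) = (H + W) + H = W + 2*H)
S = 5/2 (S = -((-3*(-1) - 3) - 5)/2 = -((3 - 3) - 5)/2 = -(0 - 5)/2 = -½*(-5) = 5/2 ≈ 2.5000)
S + j(-5, -5)*5 = 5/2 + (-5 + 2*(-5))*5 = 5/2 + (-5 - 10)*5 = 5/2 - 15*5 = 5/2 - 75 = -145/2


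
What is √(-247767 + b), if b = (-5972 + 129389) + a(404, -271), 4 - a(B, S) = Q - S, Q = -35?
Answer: I*√124582 ≈ 352.96*I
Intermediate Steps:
a(B, S) = 39 + S (a(B, S) = 4 - (-35 - S) = 4 + (35 + S) = 39 + S)
b = 123185 (b = (-5972 + 129389) + (39 - 271) = 123417 - 232 = 123185)
√(-247767 + b) = √(-247767 + 123185) = √(-124582) = I*√124582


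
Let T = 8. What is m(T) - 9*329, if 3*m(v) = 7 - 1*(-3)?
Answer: -8873/3 ≈ -2957.7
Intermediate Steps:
m(v) = 10/3 (m(v) = (7 - 1*(-3))/3 = (7 + 3)/3 = (⅓)*10 = 10/3)
m(T) - 9*329 = 10/3 - 9*329 = 10/3 - 2961 = -8873/3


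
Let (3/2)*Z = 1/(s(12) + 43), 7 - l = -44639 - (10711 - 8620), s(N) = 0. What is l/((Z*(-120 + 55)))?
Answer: -6029073/130 ≈ -46378.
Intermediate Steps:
l = 46737 (l = 7 - (-44639 - (10711 - 8620)) = 7 - (-44639 - 1*2091) = 7 - (-44639 - 2091) = 7 - 1*(-46730) = 7 + 46730 = 46737)
Z = 2/129 (Z = 2/(3*(0 + 43)) = (⅔)/43 = (⅔)*(1/43) = 2/129 ≈ 0.015504)
l/((Z*(-120 + 55))) = 46737/((2*(-120 + 55)/129)) = 46737/(((2/129)*(-65))) = 46737/(-130/129) = 46737*(-129/130) = -6029073/130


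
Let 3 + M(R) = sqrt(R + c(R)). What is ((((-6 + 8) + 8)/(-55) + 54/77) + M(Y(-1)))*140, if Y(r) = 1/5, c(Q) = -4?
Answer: -3820/11 + 28*I*sqrt(95) ≈ -347.27 + 272.91*I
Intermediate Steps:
Y(r) = 1/5 (Y(r) = 1*(1/5) = 1/5)
M(R) = -3 + sqrt(-4 + R) (M(R) = -3 + sqrt(R - 4) = -3 + sqrt(-4 + R))
((((-6 + 8) + 8)/(-55) + 54/77) + M(Y(-1)))*140 = ((((-6 + 8) + 8)/(-55) + 54/77) + (-3 + sqrt(-4 + 1/5)))*140 = (((2 + 8)*(-1/55) + 54*(1/77)) + (-3 + sqrt(-19/5)))*140 = ((10*(-1/55) + 54/77) + (-3 + I*sqrt(95)/5))*140 = ((-2/11 + 54/77) + (-3 + I*sqrt(95)/5))*140 = (40/77 + (-3 + I*sqrt(95)/5))*140 = (-191/77 + I*sqrt(95)/5)*140 = -3820/11 + 28*I*sqrt(95)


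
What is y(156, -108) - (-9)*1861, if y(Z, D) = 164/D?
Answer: 452182/27 ≈ 16747.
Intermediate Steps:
y(156, -108) - (-9)*1861 = 164/(-108) - (-9)*1861 = 164*(-1/108) - 1*(-16749) = -41/27 + 16749 = 452182/27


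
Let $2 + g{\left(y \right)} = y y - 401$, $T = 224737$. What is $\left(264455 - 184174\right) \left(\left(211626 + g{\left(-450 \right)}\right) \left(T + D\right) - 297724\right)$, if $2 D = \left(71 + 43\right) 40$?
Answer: $7540140567055327$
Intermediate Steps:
$D = 2280$ ($D = \frac{\left(71 + 43\right) 40}{2} = \frac{114 \cdot 40}{2} = \frac{1}{2} \cdot 4560 = 2280$)
$g{\left(y \right)} = -403 + y^{2}$ ($g{\left(y \right)} = -2 + \left(y y - 401\right) = -2 + \left(y^{2} - 401\right) = -2 + \left(-401 + y^{2}\right) = -403 + y^{2}$)
$\left(264455 - 184174\right) \left(\left(211626 + g{\left(-450 \right)}\right) \left(T + D\right) - 297724\right) = \left(264455 - 184174\right) \left(\left(211626 - \left(403 - \left(-450\right)^{2}\right)\right) \left(224737 + 2280\right) - 297724\right) = 80281 \left(\left(211626 + \left(-403 + 202500\right)\right) 227017 - 297724\right) = 80281 \left(\left(211626 + 202097\right) 227017 - 297724\right) = 80281 \left(413723 \cdot 227017 - 297724\right) = 80281 \left(93922154291 - 297724\right) = 80281 \cdot 93921856567 = 7540140567055327$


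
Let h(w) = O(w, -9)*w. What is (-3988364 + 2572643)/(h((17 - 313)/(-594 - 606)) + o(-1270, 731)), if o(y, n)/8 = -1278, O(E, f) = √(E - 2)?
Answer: 48850868826000000/352789344360047 + 39286257750*I*√1578/352789344360047 ≈ 138.47 + 0.0044236*I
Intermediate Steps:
O(E, f) = √(-2 + E)
o(y, n) = -10224 (o(y, n) = 8*(-1278) = -10224)
h(w) = w*√(-2 + w) (h(w) = √(-2 + w)*w = w*√(-2 + w))
(-3988364 + 2572643)/(h((17 - 313)/(-594 - 606)) + o(-1270, 731)) = (-3988364 + 2572643)/(((17 - 313)/(-594 - 606))*√(-2 + (17 - 313)/(-594 - 606)) - 10224) = -1415721/((-296/(-1200))*√(-2 - 296/(-1200)) - 10224) = -1415721/((-296*(-1/1200))*√(-2 - 296*(-1/1200)) - 10224) = -1415721/(37*√(-2 + 37/150)/150 - 10224) = -1415721/(37*√(-263/150)/150 - 10224) = -1415721/(37*(I*√1578/30)/150 - 10224) = -1415721/(37*I*√1578/4500 - 10224) = -1415721/(-10224 + 37*I*√1578/4500)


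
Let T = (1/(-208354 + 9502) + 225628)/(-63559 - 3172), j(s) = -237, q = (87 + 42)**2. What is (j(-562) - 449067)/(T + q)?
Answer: -5962081128802848/220774427405437 ≈ -27.005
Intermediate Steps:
q = 16641 (q = 129**2 = 16641)
T = -44866579055/13269592812 (T = (1/(-198852) + 225628)/(-66731) = (-1/198852 + 225628)*(-1/66731) = (44866579055/198852)*(-1/66731) = -44866579055/13269592812 ≈ -3.3812)
(j(-562) - 449067)/(T + q) = (-237 - 449067)/(-44866579055/13269592812 + 16641) = -449304/220774427405437/13269592812 = -449304*13269592812/220774427405437 = -5962081128802848/220774427405437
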